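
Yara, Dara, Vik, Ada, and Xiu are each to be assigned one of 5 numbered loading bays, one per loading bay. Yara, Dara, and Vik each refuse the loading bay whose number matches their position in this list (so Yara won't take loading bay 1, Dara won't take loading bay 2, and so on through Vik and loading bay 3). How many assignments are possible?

64

Let Aᵢ (for i ∈ {1, 2, 3}) be the placements that put person i in their forbidden loading bay. Any j of these fix j positions, leaving (5−j)! ways to fill the rest, and there are C(3,j) ways to pick which j.
By inclusion–exclusion, the number of valid placements is Σ_{j=0}^{3} (−1)^j C(3,j)·(5−j)!.
Computing: 120 − 72 + 18 − 2 = 64.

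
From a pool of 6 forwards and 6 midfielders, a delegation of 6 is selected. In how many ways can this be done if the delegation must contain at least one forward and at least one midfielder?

Unrestricted: C(12,6) = 924 ways to pick any 6 of the 12.
Selections missing a whole group: no forwards → C(6,6) = 1; no midfielders → C(6,6) = 1.
Both groups omitted at once is impossible, so 924 − 2 = 922.

922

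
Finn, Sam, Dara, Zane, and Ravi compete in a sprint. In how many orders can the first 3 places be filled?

This is an ordered selection of 3 from 5: P(5,3).
That gives 5 × 4 × 3 = 60.

60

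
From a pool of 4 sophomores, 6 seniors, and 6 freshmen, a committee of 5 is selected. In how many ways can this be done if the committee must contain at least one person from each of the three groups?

Total 5-person selections from all 16: C(16,5) = 4368.
Selections missing a whole group: no sophomores → C(12,5) = 792; no seniors → C(10,5) = 252; no freshmen → C(10,5) = 252.
Add back selections omitting two groups (i.e. drawn from a single group): C(4,5) + C(6,5) + C(6,5) = 12.
By inclusion–exclusion: 4368 − 1296 + 12 = 3084.

3084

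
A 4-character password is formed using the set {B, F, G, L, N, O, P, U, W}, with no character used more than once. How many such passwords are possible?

3024

Choose and order 4 of the 9 symbols: the first character has 9 options, the next 8, then 7, 6.
9 × 8 × 7 × 6 = 3024.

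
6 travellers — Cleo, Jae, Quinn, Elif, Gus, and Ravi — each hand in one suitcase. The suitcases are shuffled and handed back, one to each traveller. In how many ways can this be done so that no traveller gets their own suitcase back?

265

This is the derangement count D_6: permutations of 6 items with no fixed point.
By inclusion–exclusion this is Σ_{j=0}^{6} (−1)^j C(6,j)·(6−j)!.
Computing: 720 − 720 + 360 − 120 + 30 − 6 + 1 = 265.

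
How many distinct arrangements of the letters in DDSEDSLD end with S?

With the last slot taken by S, it remains to arrange the other 7 letters (DDEDSLD).
Those 7 letters have D appearing 4 times, giving (7)!/(4!) = 210.

210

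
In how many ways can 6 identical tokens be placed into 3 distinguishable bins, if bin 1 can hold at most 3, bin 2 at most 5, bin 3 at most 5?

20

Without the upper bounds there are C(8,2) = 28 ways to split 6 among 3 bins.
Subtract solutions that violate a single cap (substitute x_i' = x_i − (cap_i+1)): x_1 ≥ 4 gives C(4,2) = 6; x_2 ≥ 6 gives C(2,2) = 1; x_3 ≥ 6 gives C(2,2) = 1. Together 8.
No two caps can be exceeded simultaneously, so the pair terms are all 0.
By inclusion–exclusion the count is 28 − 8 + 0 = 20.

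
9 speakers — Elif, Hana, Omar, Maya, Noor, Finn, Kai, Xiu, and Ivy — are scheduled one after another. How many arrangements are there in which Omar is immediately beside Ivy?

80640

Treat {Omar, Ivy} as a single unit. There are 8 units to order, and the pair itself can be ordered 2 ways.
That gives 2 × 8! = 2 × 40320 = 80640.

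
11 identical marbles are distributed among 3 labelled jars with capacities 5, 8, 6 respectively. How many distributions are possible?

By stars and bars, unrestricted non-negative solutions to x_1+…+x_3 = 11 number C(11+2,2) = 78.
Subtract solutions that violate a single cap (substitute x_i' = x_i − (cap_i+1)): x_1 ≥ 6 gives C(7,2) = 21; x_2 ≥ 9 gives C(4,2) = 6; x_3 ≥ 7 gives C(6,2) = 15. Together 42.
No two caps can be exceeded simultaneously, so the pair terms are all 0.
By inclusion–exclusion the count is 78 − 42 + 0 = 36.

36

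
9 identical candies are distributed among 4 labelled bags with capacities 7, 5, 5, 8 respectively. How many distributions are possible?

175

Without the upper bounds there are C(12,3) = 220 ways to split 9 among 4 bags.
Subtract solutions that violate a single cap (substitute x_i' = x_i − (cap_i+1)): x_1 ≥ 8 gives C(4,3) = 4; x_2 ≥ 6 gives C(6,3) = 20; x_3 ≥ 6 gives C(6,3) = 20; x_4 ≥ 9 gives C(3,3) = 1. Together 45.
No two caps can be exceeded simultaneously, so the pair terms are all 0.
By inclusion–exclusion the count is 220 − 45 + 0 = 175.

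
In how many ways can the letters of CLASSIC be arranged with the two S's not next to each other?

There are 7!/(2!·2!) = 1260 arrangements of CLASSIC in total.
Arrangements with the S's together: treat SS as one letter, giving (6)!/(2!) = 360.
Subtracting, 1260 − 360 = 900 arrangements keep the S's apart.

900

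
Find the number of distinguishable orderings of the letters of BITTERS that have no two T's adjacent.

Total arrangements of BITTERS: 7!/(2!) = 2520.
If the two T's are adjacent, glue them into one block, leaving 6 items to arrange: (6)! = 720 ways.
Subtracting, 2520 − 720 = 1800 arrangements keep the T's apart.

1800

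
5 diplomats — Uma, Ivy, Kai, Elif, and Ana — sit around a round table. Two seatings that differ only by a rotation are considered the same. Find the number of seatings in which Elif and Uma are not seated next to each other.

12

All circular seatings of 5 people number (4)! = 24.
Those with Elif next to Uma: fuse the pair into one unit and seat 4 units around a circle — 2·(3)! = 12.
Subtracting, 24 − 12 = 12.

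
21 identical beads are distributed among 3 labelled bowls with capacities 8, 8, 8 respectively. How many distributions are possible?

Without the upper bounds there are C(23,2) = 253 ways to split 21 among 3 bowls.
Subtract solutions that violate a single cap (substitute x_i' = x_i − (cap_i+1)): x_1 ≥ 9 gives C(14,2) = 91; x_2 ≥ 9 gives C(14,2) = 91; x_3 ≥ 9 gives C(14,2) = 91. Together 273.
Add back pairs where two caps are both exceeded: 10 + 10 + 10 = 30.
By inclusion–exclusion the count is 253 − 273 + 30 = 10.

10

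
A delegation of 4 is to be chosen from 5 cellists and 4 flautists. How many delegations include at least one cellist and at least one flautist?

Unrestricted: C(9,4) = 126 ways to pick any 4 of the 9.
Selections missing a whole group: no cellists → C(4,4) = 1; no flautists → C(5,4) = 5.
Both groups omitted at once is impossible, so 126 − 6 = 120.

120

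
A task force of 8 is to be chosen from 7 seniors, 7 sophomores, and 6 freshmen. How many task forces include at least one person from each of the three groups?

120393

Unrestricted: C(20,8) = 125970 ways to pick any 8 of the 20.
Subtract selections that omit an entire group: no seniors → C(13,8) = 1287; no sophomores → C(13,8) = 1287; no freshmen → C(14,8) = 3003.
Add back selections omitting two groups (i.e. drawn from a single group): C(7,8) + C(7,8) + C(6,8) = 0.
By inclusion–exclusion: 125970 − 5577 + 0 = 120393.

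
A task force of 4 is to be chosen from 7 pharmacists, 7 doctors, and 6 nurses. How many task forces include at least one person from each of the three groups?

Unrestricted: C(20,4) = 4845 ways to pick any 4 of the 20.
Subtract selections that omit an entire group: no pharmacists → C(13,4) = 715; no doctors → C(13,4) = 715; no nurses → C(14,4) = 1001.
Add back selections omitting two groups (i.e. drawn from a single group): C(7,4) + C(7,4) + C(6,4) = 85.
By inclusion–exclusion: 4845 − 2431 + 85 = 2499.

2499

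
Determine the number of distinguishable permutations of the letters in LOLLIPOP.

The 8 letters of LOLLIPOP have repeats: L appearing 3 times, O appearing twice, and P appearing twice.
Dividing 8! = 40320 by 3!·2!·2! = 24 for the repeated letters gives 1680.

1680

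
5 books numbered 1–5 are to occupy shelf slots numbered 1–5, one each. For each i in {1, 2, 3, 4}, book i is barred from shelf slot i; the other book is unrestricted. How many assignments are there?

53

Let Aᵢ (for 1 ≤ i ≤ 4) be the placements that put book i in its forbidden shelf slot. Any j of these fix j positions, leaving (5−j)! ways to fill the rest, and there are C(4,j) ways to pick which j.
By inclusion–exclusion, the number of valid placements is Σ_{j=0}^{4} (−1)^j C(4,j)·(5−j)!.
Computing: 120 − 96 + 36 − 8 + 1 = 53.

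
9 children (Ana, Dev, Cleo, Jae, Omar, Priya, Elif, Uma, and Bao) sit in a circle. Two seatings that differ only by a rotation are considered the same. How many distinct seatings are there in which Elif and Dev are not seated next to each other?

30240

All circular seatings of 9 people number (8)! = 40320.
Seatings with Elif beside Dev: treat them as a block with 2 internal orders, giving 2 × (7)! = 10080.
Subtracting, 40320 − 10080 = 30240.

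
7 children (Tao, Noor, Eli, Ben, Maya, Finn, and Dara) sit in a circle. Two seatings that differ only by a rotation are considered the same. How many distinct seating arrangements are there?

Seat Tao anywhere (absorbing the rotational symmetry), then permute the other 6: (6)! = 720.

720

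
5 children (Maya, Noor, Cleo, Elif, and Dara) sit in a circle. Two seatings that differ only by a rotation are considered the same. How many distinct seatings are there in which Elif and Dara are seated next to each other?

12

Treat {Elif, Dara} as one unit (2 internal orders) and seat the resulting 4 units around the table: (3)! circular arrangements.
So 2 × (3)! = 2 × 6 = 12.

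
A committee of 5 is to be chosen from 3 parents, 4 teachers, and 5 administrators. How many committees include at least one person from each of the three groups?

With no constraint there are C(12,5) = 792 possible selections.
Selections missing a whole group: no parents → C(9,5) = 126; no teachers → C(8,5) = 56; no administrators → C(7,5) = 21.
Add back selections omitting two groups (i.e. drawn from a single group): C(3,5) + C(4,5) + C(5,5) = 1.
By inclusion–exclusion: 792 − 203 + 1 = 590.

590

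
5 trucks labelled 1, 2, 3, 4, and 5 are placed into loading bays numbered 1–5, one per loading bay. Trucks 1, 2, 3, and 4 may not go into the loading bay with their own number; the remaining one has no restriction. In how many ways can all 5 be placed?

53

Let Aᵢ (for 1 ≤ i ≤ 4) be the placements that put truck i in its forbidden loading bay. Any j of these fix j positions, leaving (5−j)! ways to fill the rest, and there are C(4,j) ways to pick which j.
By inclusion–exclusion, the number of valid placements is Σ_{j=0}^{4} (−1)^j C(4,j)·(5−j)!.
Computing: 120 − 96 + 36 − 8 + 1 = 53.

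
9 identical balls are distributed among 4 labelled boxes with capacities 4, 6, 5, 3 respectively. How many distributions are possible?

100

Ignoring the caps, the number of non-negative solutions to x_1+…+x_4 = 9 is C(12,3) = 220.
Subtract solutions that violate a single cap (substitute x_i' = x_i − (cap_i+1)): x_1 ≥ 5 gives C(7,3) = 35; x_2 ≥ 7 gives C(5,3) = 10; x_3 ≥ 6 gives C(6,3) = 20; x_4 ≥ 4 gives C(8,3) = 56. Together 121.
Add back pairs where two caps are both exceeded: 0 + 0 + 1 + 0 + 0 + 0 = 1.
By inclusion–exclusion the count is 220 − 121 + 1 = 100.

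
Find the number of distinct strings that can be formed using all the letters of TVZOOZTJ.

TVZOOZTJ has 8 letters with O appearing twice, T appearing twice, and Z appearing twice.
The number of distinct arrangements is 8!/(2!·2!·2!) = 40320/8 = 5040.

5040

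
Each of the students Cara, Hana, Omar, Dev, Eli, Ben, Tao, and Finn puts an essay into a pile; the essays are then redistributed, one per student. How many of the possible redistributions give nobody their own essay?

Let Aᵢ be the assignments in which student i gets their own essay. We want the size of the complement of A₁∪…∪A_8.
By inclusion–exclusion this is Σ_{j=0}^{8} (−1)^j C(8,j)·(8−j)!.
Computing: 40320 − 40320 + 20160 − 6720 + 1680 − 336 + 56 − 8 + 1 = 14833.

14833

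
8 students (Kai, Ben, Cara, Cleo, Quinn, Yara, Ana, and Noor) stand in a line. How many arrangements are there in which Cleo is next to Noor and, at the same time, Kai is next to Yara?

2880

Treat {Cleo,Noor} as one block (2 orders) and {Kai,Yara} as another (2 orders).
That leaves 6 units to arrange: 2 × 2 × 6! = 4 × 720 = 2880.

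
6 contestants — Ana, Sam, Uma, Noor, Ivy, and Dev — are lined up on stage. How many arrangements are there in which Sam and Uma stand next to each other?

Place the 4 others and the Sam-Uma pair as 5 objects in a line; the pair has 2 internal arrangements.
So the count is 2·(5)! = 240.

240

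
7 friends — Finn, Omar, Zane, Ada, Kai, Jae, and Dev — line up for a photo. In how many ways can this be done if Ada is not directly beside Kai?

Of the 7! = 5040 arrangements, those with Ada and Kai adjacent number 2 × 6! = 1440 (treat the pair as a block with 2 internal orders).
So 5040 − 1440 = 3600 arrangements keep them apart.

3600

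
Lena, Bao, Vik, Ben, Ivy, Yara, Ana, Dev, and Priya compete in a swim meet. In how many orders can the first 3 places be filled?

504

There are 9 choices for 1st place, 8 for 2nd, and 7 for 3rd.
That gives 9 × 8 × 7 = 504.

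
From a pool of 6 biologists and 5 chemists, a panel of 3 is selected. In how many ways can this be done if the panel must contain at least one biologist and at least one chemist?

135

Total 3-person selections from all 11: C(11,3) = 165.
Subtract selections that omit an entire group: no biologists → C(5,3) = 10; no chemists → C(6,3) = 20.
Both groups omitted at once is impossible, so 165 − 30 = 135.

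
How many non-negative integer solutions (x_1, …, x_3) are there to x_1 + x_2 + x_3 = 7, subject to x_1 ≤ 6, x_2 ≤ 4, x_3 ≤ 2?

14

Ignoring the caps, the number of non-negative solutions to x_1+…+x_3 = 7 is C(9,2) = 36.
Subtract solutions that violate a single cap (substitute x_i' = x_i − (cap_i+1)): x_1 ≥ 7 gives C(2,2) = 1; x_2 ≥ 5 gives C(4,2) = 6; x_3 ≥ 3 gives C(6,2) = 15. Together 22.
No two caps can be exceeded simultaneously, so the pair terms are all 0.
By inclusion–exclusion the count is 36 − 22 + 0 = 14.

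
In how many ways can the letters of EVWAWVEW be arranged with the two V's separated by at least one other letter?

1260

There are 8!/(3!·2!·2!) = 1680 arrangements of EVWAWVEW in total.
Arrangements with the V's together: treat VV as one letter, giving (7)!/(3!·2!) = 420.
Hence 1680 − 420 = 1260.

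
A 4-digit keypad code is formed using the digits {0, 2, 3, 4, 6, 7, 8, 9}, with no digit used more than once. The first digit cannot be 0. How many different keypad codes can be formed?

The first digit has 8−1 = 7 choices (anything except 0).
The remaining 3 digits are filled from the other 7 symbols without repetition: 7 × 6 × 5 = 210.
Total: 7 × 210 = 1470.

1470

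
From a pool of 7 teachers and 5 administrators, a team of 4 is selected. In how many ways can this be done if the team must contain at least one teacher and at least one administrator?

455

With no constraint there are C(12,4) = 495 possible selections.
Subtract selections that omit an entire group: no teachers → C(5,4) = 5; no administrators → C(7,4) = 35.
Both groups omitted at once is impossible, so 495 − 40 = 455.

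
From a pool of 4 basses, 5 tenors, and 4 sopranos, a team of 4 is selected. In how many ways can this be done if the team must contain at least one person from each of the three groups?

With no constraint there are C(13,4) = 715 possible selections.
Selections missing a whole group: no basses → C(9,4) = 126; no tenors → C(8,4) = 70; no sopranos → C(9,4) = 126.
Add back selections omitting two groups (i.e. drawn from a single group): C(4,4) + C(5,4) + C(4,4) = 7.
By inclusion–exclusion: 715 − 322 + 7 = 400.

400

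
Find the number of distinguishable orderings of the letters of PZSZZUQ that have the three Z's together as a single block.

120

Treat the 3 copies of Z as a single block. The multiset to arrange is then {ZZZ, P, Q, S, U}, 5 items in all.
All 5 items are distinct, so there are (5)! = 120 arrangements.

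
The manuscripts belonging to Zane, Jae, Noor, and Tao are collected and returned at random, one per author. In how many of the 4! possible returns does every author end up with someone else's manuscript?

This is the derangement count D_4: permutations of 4 items with no fixed point.
By inclusion–exclusion this is Σ_{j=0}^{4} (−1)^j C(4,j)·(4−j)!.
Computing: 24 − 24 + 12 − 4 + 1 = 9.

9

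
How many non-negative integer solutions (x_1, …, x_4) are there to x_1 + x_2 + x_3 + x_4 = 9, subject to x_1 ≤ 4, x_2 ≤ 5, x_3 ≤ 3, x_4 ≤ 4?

Without the upper bounds there are C(12,3) = 220 ways to split 9 among 4 variables.
Subtract solutions that violate a single cap (substitute x_i' = x_i − (cap_i+1)): x_1 ≥ 5 gives C(7,3) = 35; x_2 ≥ 6 gives C(6,3) = 20; x_3 ≥ 4 gives C(8,3) = 56; x_4 ≥ 5 gives C(7,3) = 35. Together 146.
Add back pairs where two caps are both exceeded: 0 + 1 + 0 + 0 + 0 + 1 = 2.
By inclusion–exclusion the count is 220 − 146 + 2 = 76.

76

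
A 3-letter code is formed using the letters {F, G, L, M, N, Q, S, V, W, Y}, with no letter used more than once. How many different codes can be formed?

This is a permutation of 3 out of 10: P(10,3) = 10!/7!.
10 × 9 × 8 = 720.

720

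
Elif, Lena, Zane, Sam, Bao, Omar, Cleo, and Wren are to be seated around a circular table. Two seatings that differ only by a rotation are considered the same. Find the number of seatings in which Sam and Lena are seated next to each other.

1440

Glue Sam and Lena into a block (2 internal orders). Seating 7 units around a circle gives (6)! arrangements.
So 2 × (6)! = 2 × 720 = 1440.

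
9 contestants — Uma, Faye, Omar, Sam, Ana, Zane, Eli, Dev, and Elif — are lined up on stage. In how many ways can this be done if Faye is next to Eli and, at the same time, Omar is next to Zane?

20160

Treat {Faye,Eli} as one block (2 orders) and {Omar,Zane} as another (2 orders).
That leaves 7 units to arrange: 2 × 2 × 7! = 4 × 5040 = 20160.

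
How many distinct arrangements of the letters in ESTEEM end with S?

20

Fix S in the last position and arrange the remaining 5 letters.
Those 5 letters have E appearing 3 times, giving (5)!/(3!) = 20.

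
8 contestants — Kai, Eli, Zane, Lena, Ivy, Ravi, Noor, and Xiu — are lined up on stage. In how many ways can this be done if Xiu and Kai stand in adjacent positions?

Place the 6 others and the Xiu-Kai pair as 7 objects in a line; the pair has 2 internal arrangements.
So the count is 2·(7)! = 10080.

10080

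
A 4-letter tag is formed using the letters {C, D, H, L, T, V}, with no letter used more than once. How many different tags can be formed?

With no repetition, fill the 4 letters in order: 6 choices, then 5, down to 3.
That product is 6 × 5 × 4 × 3 = 360.

360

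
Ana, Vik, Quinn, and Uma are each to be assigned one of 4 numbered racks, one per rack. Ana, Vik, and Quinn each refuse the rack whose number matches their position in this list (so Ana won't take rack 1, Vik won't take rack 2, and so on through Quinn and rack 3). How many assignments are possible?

Let Aᵢ (for i ∈ {1, 2, 3}) be the placements that put person i in their forbidden rack. Any j of these fix j positions, leaving (4−j)! ways to fill the rest, and there are C(3,j) ways to pick which j.
By inclusion–exclusion, the number of valid placements is Σ_{j=0}^{3} (−1)^j C(3,j)·(4−j)!.
Computing: 24 − 18 + 6 − 1 = 11.

11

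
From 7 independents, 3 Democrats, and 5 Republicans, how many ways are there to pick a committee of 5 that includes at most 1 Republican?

1302

Split by how many Republicans are chosen (0 through 1).
Sum: C(5,0)·C(10,5) + C(5,1)·C(10,4) = 252 + 1050 = 1302.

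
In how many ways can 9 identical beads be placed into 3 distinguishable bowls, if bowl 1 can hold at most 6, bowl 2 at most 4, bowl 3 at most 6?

Without the upper bounds there are C(11,2) = 55 ways to split 9 among 3 bowls.
Subtract solutions that violate a single cap (substitute x_i' = x_i − (cap_i+1)): x_1 ≥ 7 gives C(4,2) = 6; x_2 ≥ 5 gives C(6,2) = 15; x_3 ≥ 7 gives C(4,2) = 6. Together 27.
No two caps can be exceeded simultaneously, so the pair terms are all 0.
By inclusion–exclusion the count is 55 − 27 + 0 = 28.

28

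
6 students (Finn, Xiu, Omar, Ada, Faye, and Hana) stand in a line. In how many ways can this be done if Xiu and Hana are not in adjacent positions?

480

There are 6! = 720 arrangements in all. If Xiu and Hana are adjacent, merging them into one block gives 2·(5)! = 240 arrangements.
Complementary counting: 720 − 240 = 480.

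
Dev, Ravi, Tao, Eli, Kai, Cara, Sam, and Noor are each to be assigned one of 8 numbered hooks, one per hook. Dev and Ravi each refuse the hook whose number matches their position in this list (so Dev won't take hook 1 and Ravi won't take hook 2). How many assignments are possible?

Let Aᵢ (for i ∈ {1, 2}) be the placements that put person i in their forbidden hook. Any j of these fix j positions, leaving (8−j)! ways to fill the rest, and there are C(2,j) ways to pick which j.
By inclusion–exclusion, the number of valid placements is Σ_{j=0}^{2} (−1)^j C(2,j)·(8−j)!.
Computing: 40320 − 10080 + 720 = 30960.

30960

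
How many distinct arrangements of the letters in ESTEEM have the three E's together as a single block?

Treat the 3 copies of E as a single block. The multiset to arrange is then {EEE, M, S, T}, 4 items in all.
All 4 items are distinct, so there are (4)! = 24 arrangements.

24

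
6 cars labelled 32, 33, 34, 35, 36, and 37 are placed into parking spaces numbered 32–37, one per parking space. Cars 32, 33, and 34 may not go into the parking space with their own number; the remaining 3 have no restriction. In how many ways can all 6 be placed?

426

Let Aᵢ (for i ∈ {32, 33, 34}) be the placements that put car i in its forbidden parking space. Any j of these fix j positions, leaving (6−j)! ways to fill the rest, and there are C(3,j) ways to pick which j.
By inclusion–exclusion, the number of valid placements is Σ_{j=0}^{3} (−1)^j C(3,j)·(6−j)!.
Computing: 720 − 360 + 72 − 6 = 426.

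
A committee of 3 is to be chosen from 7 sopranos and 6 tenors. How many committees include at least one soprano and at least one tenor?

Total 3-person selections from all 13: C(13,3) = 286.
Subtract selections that omit an entire group: no sopranos → C(6,3) = 20; no tenors → C(7,3) = 35.
Both groups omitted at once is impossible, so 286 − 55 = 231.

231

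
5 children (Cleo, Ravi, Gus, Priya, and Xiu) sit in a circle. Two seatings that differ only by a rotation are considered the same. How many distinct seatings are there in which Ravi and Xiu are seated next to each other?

12

Treat {Ravi, Xiu} as one unit (2 internal orders) and seat the resulting 4 units around the table: (3)! circular arrangements.
So 2 × (3)! = 2 × 6 = 12.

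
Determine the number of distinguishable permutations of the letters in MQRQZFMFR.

MQRQZFMFR has 9 letters with F appearing twice, M appearing twice, Q appearing twice, and R appearing twice.
The number of distinct arrangements is 9!/(2!·2!·2!·2!) = 362880/16 = 22680.

22680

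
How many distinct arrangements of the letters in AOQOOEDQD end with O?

Fix O in the last position and arrange the remaining 8 letters.
Those 8 letters have D appearing twice, O appearing twice, and Q appearing twice, giving (8)!/(2!·2!·2!) = 5040.

5040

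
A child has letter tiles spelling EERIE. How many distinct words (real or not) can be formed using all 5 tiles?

EERIE has 5 letters with E appearing 3 times.
So there are 5! / (3!) = 20 distinguishable arrangements.

20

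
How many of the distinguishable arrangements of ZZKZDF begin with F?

20

Fix F in the first position and arrange the remaining 5 letters.
Those 5 letters have Z appearing 3 times, giving (5)!/(3!) = 20.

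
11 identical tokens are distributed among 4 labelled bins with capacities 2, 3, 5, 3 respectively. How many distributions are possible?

10

Ignoring the caps, the number of non-negative solutions to x_1+…+x_4 = 11 is C(14,3) = 364.
Subtract solutions that violate a single cap (substitute x_i' = x_i − (cap_i+1)): x_1 ≥ 3 gives C(11,3) = 165; x_2 ≥ 4 gives C(10,3) = 120; x_3 ≥ 6 gives C(8,3) = 56; x_4 ≥ 4 gives C(10,3) = 120. Together 461.
Add back pairs where two caps are both exceeded: 35 + 10 + 35 + 4 + 20 + 4 = 108.
Subtract triples: 0 + 1 + 0 + 0 = 1.
By inclusion–exclusion the count is 364 − 461 + 108 − 1 = 10.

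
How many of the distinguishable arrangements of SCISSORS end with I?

With the last slot taken by I, it remains to arrange the other 7 letters (SCSSORS).
Those 7 letters have S appearing 4 times, giving (7)!/(4!) = 210.

210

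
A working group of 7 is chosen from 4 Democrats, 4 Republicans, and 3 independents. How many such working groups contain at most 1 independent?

Split by how many independents are chosen (0 through 1).
Sum: C(3,0)·C(8,7) + C(3,1)·C(8,6) = 8 + 84 = 92.

92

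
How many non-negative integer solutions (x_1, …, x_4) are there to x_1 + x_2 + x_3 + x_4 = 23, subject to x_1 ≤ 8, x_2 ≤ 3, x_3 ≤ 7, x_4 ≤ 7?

10

Without the upper bounds there are C(26,3) = 2600 ways to split 23 among 4 variables.
Subtract solutions that violate a single cap (substitute x_i' = x_i − (cap_i+1)): x_1 ≥ 9 gives C(17,3) = 680; x_2 ≥ 4 gives C(22,3) = 1540; x_3 ≥ 8 gives C(18,3) = 816; x_4 ≥ 8 gives C(18,3) = 816. Together 3852.
Add back pairs where two caps are both exceeded: 286 + 84 + 84 + 364 + 364 + 120 = 1302.
Subtract triples: 10 + 10 + 0 + 20 = 40.
By inclusion–exclusion the count is 2600 − 3852 + 1302 − 40 = 10.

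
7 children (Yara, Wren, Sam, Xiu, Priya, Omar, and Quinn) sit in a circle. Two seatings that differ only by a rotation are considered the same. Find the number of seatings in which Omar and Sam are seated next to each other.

Treat {Omar, Sam} as one unit (2 internal orders) and seat the resulting 6 units around the table: (5)! circular arrangements.
So 2 × (5)! = 2 × 120 = 240.

240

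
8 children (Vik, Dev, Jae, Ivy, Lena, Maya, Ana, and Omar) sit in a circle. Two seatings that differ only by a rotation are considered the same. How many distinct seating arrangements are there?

5040

Around a circle, 8 distinct people have 8!/8 = (7)! = 5040 rotationally distinct seatings.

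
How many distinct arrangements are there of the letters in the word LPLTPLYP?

Letter multiplicities in LPLTPLYP: L×3, P×3, T×1, Y×1.
Dividing 8! = 40320 by 3!·3! = 36 for the repeated letters gives 1120.

1120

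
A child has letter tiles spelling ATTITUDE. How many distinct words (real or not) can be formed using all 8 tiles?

6720

The 8 letters of ATTITUDE have repeats: T appearing 3 times.
Dividing 8! = 40320 by 3! = 6 for the repeated letters gives 6720.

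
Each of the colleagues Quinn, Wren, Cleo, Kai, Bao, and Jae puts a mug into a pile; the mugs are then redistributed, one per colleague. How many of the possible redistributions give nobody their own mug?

Count assignments avoiding every fixed point. For any j of the 6 colleagues fixed to their own mug, the other 6−j can be arranged in (6−j)! ways.
By inclusion–exclusion this is Σ_{j=0}^{6} (−1)^j C(6,j)·(6−j)!.
Computing: 720 − 720 + 360 − 120 + 30 − 6 + 1 = 265.

265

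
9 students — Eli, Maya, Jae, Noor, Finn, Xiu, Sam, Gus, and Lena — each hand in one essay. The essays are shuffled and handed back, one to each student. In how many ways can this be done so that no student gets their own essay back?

133496

Count assignments avoiding every fixed point. For any j of the 9 students fixed to their own essay, the other 9−j can be arranged in (9−j)! ways.
By inclusion–exclusion this is Σ_{j=0}^{9} (−1)^j C(9,j)·(9−j)!.
Computing: 362880 − 362880 + 181440 − 60480 + 15120 − 3024 + 504 − 72 + 9 − 1 = 133496.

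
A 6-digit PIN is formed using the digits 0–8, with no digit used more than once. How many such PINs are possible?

This is a permutation of 6 out of 9: P(9,6) = 9!/3!.
That product is 9 × 8 × 7 × 6 × 5 × 4 = 60480.

60480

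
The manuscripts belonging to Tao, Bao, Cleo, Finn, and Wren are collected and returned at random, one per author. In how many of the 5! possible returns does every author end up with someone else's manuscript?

Count assignments avoiding every fixed point. For any j of the 5 authors fixed to their own manuscript, the other 5−j can be arranged in (5−j)! ways.
By inclusion–exclusion this is Σ_{j=0}^{5} (−1)^j C(5,j)·(5−j)!.
Computing: 120 − 120 + 60 − 20 + 5 − 1 = 44.

44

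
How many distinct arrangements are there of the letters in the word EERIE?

The 5 letters of EERIE have repeats: E appearing 3 times.
So there are 5! / (3!) = 20 distinguishable arrangements.

20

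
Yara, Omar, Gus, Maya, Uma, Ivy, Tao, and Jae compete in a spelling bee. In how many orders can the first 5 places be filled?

This is an ordered selection of 5 from 8: P(8,5).
That gives 8 × 7 × 6 × 5 × 4 = 6720.

6720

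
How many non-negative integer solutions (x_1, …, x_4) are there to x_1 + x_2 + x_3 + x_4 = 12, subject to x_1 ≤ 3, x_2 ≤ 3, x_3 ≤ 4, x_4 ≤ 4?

Ignoring the caps, the number of non-negative solutions to x_1+…+x_4 = 12 is C(15,3) = 455.
Subtract solutions that violate a single cap (substitute x_i' = x_i − (cap_i+1)): x_1 ≥ 4 gives C(11,3) = 165; x_2 ≥ 4 gives C(11,3) = 165; x_3 ≥ 5 gives C(10,3) = 120; x_4 ≥ 5 gives C(10,3) = 120. Together 570.
Add back pairs where two caps are both exceeded: 35 + 20 + 20 + 20 + 20 + 10 = 125.
By inclusion–exclusion the count is 455 − 570 + 125 = 10.

10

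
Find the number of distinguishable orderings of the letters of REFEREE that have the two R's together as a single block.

Treat the 2 copies of R as a single block. The multiset to arrange is then {RR, E, E, E, E, F}, 6 items in all.
That gives (6)!/(4!) = 30 arrangements.

30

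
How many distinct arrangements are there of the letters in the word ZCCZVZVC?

560

Letter multiplicities in ZCCZVZVC: C×3, V×2, Z×3.
The number of distinct arrangements is 8!/(3!·3!·2!) = 40320/72 = 560.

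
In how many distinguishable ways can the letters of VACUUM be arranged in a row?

The 6 letters of VACUUM have repeats: U appearing twice.
The number of distinct arrangements is 6!/(2!) = 720/2 = 360.

360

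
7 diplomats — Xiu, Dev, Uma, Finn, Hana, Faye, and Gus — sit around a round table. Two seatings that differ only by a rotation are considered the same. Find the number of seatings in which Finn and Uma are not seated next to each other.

Without the restriction there are (6)! = 720 seatings.
Seatings with Finn beside Uma: treat them as a block with 2 internal orders, giving 2 × (5)! = 240.
Subtracting, 720 − 240 = 480.

480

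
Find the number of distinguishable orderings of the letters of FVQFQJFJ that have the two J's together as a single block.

420

Treat the 2 copies of J as a single block. The multiset to arrange is then {JJ, F, F, F, Q, Q, V}, 7 items in all.
That gives (7)!/(3!·2!) = 420 arrangements.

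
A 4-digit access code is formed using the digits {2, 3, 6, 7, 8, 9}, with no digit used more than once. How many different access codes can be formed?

360

Choose and order 4 of the 6 symbols: the first digit has 6 options, the next 5, then 4, 3.
That product is 6 × 5 × 4 × 3 = 360.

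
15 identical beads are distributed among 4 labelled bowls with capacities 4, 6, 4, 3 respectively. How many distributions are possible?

Without the upper bounds there are C(18,3) = 816 ways to split 15 among 4 bowls.
Subtract solutions that violate a single cap (substitute x_i' = x_i − (cap_i+1)): x_1 ≥ 5 gives C(13,3) = 286; x_2 ≥ 7 gives C(11,3) = 165; x_3 ≥ 5 gives C(13,3) = 286; x_4 ≥ 4 gives C(14,3) = 364. Together 1101.
Add back pairs where two caps are both exceeded: 20 + 56 + 84 + 20 + 35 + 84 = 299.
Subtract triples: 0 + 0 + 4 + 0 = 4.
By inclusion–exclusion the count is 816 − 1101 + 299 − 4 = 10.

10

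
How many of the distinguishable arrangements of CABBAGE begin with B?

Fix B in the first position and arrange the remaining 6 letters.
Those 6 letters have A appearing twice, giving (6)!/(2!) = 360.

360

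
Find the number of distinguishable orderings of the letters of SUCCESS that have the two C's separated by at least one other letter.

There are 7!/(3!·2!) = 420 arrangements of SUCCESS in total.
If the two C's are adjacent, glue them into one block, leaving 6 items to arrange: (6)!/(3!) = 120 ways.
Hence 420 − 120 = 300.

300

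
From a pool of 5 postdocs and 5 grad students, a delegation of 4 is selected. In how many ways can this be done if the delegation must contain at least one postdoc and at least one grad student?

200

Unrestricted: C(10,4) = 210 ways to pick any 4 of the 10.
Subtract selections that omit an entire group: no postdocs → C(5,4) = 5; no grad students → C(5,4) = 5.
Both groups omitted at once is impossible, so 210 − 10 = 200.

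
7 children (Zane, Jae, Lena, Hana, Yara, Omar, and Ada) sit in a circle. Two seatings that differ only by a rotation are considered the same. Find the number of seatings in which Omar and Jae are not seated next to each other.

Without the restriction there are (6)! = 720 seatings.
Those with Omar next to Jae: fuse the pair into one unit and seat 6 units around a circle — 2·(5)! = 240.
Subtracting, 720 − 240 = 480.

480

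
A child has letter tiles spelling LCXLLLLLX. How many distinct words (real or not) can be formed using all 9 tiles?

252

LCXLLLLLX has 9 letters with L appearing 6 times and X appearing twice.
Dividing 9! = 362880 by 6!·2! = 1440 for the repeated letters gives 252.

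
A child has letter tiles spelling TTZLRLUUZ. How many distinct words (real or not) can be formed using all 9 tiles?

22680

The 9 letters of TTZLRLUUZ have repeats: L appearing twice, T appearing twice, U appearing twice, and Z appearing twice.
So there are 9! / (2!·2!·2!·2!) = 22680 distinguishable arrangements.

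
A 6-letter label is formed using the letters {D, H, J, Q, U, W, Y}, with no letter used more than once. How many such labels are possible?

5040

This is a permutation of 6 out of 7: P(7,6) = 7!/1!.
That product is 7 × 6 × 5 × 4 × 3 × 2 = 5040.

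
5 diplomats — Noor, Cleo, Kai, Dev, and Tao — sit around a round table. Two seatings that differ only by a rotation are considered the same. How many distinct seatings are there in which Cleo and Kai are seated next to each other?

12

Glue Cleo and Kai into a block (2 internal orders). Seating 4 units around a circle gives (3)! arrangements.
So 2 × (3)! = 2 × 6 = 12.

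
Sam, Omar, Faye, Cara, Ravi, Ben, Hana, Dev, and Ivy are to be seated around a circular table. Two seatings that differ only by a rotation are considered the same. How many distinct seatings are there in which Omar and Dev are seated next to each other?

10080

Treat {Omar, Dev} as one unit (2 internal orders) and seat the resulting 8 units around the table: (7)! circular arrangements.
So 2 × (7)! = 2 × 5040 = 10080.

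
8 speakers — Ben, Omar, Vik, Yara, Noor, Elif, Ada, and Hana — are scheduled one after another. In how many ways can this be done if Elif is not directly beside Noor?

30240

Of the 8! = 40320 arrangements, those with Elif and Noor adjacent number 2 × 7! = 10080 (treat the pair as a block with 2 internal orders).
So 40320 − 10080 = 30240 arrangements keep them apart.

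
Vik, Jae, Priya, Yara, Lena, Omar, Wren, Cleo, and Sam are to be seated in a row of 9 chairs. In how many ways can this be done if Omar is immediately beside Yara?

80640

Glue Omar and Yara into one block (2 internal orders), leaving 8 units to arrange in a row.
That gives 2 × 8! = 2 × 40320 = 80640.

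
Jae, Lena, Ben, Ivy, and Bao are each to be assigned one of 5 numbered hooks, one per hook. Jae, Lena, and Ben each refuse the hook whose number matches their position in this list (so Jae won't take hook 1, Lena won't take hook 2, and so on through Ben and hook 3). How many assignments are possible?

Let Aᵢ (for i ∈ {1, 2, 3}) be the placements that put person i in their forbidden hook. Any j of these fix j positions, leaving (5−j)! ways to fill the rest, and there are C(3,j) ways to pick which j.
By inclusion–exclusion, the number of valid placements is Σ_{j=0}^{3} (−1)^j C(3,j)·(5−j)!.
Computing: 120 − 72 + 18 − 2 = 64.

64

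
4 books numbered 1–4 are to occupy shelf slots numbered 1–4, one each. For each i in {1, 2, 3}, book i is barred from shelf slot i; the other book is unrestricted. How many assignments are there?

Let Aᵢ (for i ∈ {1, 2, 3}) be the placements that put book i in its forbidden shelf slot. Any j of these fix j positions, leaving (4−j)! ways to fill the rest, and there are C(3,j) ways to pick which j.
By inclusion–exclusion, the number of valid placements is Σ_{j=0}^{3} (−1)^j C(3,j)·(4−j)!.
Computing: 24 − 18 + 6 − 1 = 11.

11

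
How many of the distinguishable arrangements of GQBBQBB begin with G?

With the first slot taken by G, it remains to arrange the other 6 letters (QBBQBB).
Those 6 letters have B appearing 4 times and Q appearing twice, giving (6)!/(4!·2!) = 15.

15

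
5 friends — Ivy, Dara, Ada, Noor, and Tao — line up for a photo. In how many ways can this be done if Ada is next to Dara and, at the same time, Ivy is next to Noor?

24

Treat {Ada,Dara} as one block (2 orders) and {Ivy,Noor} as another (2 orders).
That leaves 3 units to arrange: 2 × 2 × 3! = 4 × 6 = 24.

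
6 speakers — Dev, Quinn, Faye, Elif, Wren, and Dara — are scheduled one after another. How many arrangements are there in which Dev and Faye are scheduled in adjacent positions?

240

Treat {Dev, Faye} as a single unit. There are 5 units to order, and the pair itself can be ordered 2 ways.
That gives 2 × 5! = 2 × 120 = 240.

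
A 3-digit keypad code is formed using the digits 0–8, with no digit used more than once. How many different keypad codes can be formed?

This is a permutation of 3 out of 9: P(9,3) = 9!/6!.
9 × 8 × 7 = 504.

504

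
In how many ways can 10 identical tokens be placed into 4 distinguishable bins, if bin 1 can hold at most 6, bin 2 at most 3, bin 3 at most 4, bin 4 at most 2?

By stars and bars, unrestricted non-negative solutions to x_1+…+x_4 = 10 number C(10+3,3) = 286.
Subtract solutions that violate a single cap (substitute x_i' = x_i − (cap_i+1)): x_1 ≥ 7 gives C(6,3) = 20; x_2 ≥ 4 gives C(9,3) = 84; x_3 ≥ 5 gives C(8,3) = 56; x_4 ≥ 3 gives C(10,3) = 120. Together 280.
Add back pairs where two caps are both exceeded: 0 + 0 + 1 + 4 + 20 + 10 = 35.
By inclusion–exclusion the count is 286 − 280 + 35 = 41.

41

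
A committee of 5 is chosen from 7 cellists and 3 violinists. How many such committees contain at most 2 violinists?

Split by how many violinists are chosen (0 through 2).
Sum: C(3,0)·C(7,5) + C(3,1)·C(7,4) + C(3,2)·C(7,3) = 21 + 105 + 105 = 231.

231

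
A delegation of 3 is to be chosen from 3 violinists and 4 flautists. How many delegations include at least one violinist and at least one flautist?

Unrestricted: C(7,3) = 35 ways to pick any 3 of the 7.
Selections missing a whole group: no violinists → C(4,3) = 4; no flautists → C(3,3) = 1.
Both groups omitted at once is impossible, so 35 − 5 = 30.

30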